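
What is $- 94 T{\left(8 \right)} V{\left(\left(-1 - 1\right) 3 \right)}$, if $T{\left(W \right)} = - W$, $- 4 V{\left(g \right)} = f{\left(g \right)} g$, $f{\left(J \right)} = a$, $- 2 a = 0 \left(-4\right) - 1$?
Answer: $564$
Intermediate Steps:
$a = \frac{1}{2}$ ($a = - \frac{0 \left(-4\right) - 1}{2} = - \frac{0 - 1}{2} = \left(- \frac{1}{2}\right) \left(-1\right) = \frac{1}{2} \approx 0.5$)
$f{\left(J \right)} = \frac{1}{2}$
$V{\left(g \right)} = - \frac{g}{8}$ ($V{\left(g \right)} = - \frac{\frac{1}{2} g}{4} = - \frac{g}{8}$)
$- 94 T{\left(8 \right)} V{\left(\left(-1 - 1\right) 3 \right)} = - 94 \left(\left(-1\right) 8\right) \left(- \frac{\left(-1 - 1\right) 3}{8}\right) = \left(-94\right) \left(-8\right) \left(- \frac{\left(-2\right) 3}{8}\right) = 752 \left(\left(- \frac{1}{8}\right) \left(-6\right)\right) = 752 \cdot \frac{3}{4} = 564$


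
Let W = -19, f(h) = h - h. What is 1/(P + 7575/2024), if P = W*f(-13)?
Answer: 2024/7575 ≈ 0.26719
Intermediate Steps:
f(h) = 0
P = 0 (P = -19*0 = 0)
1/(P + 7575/2024) = 1/(0 + 7575/2024) = 1/(7575/2024) = 2024/7575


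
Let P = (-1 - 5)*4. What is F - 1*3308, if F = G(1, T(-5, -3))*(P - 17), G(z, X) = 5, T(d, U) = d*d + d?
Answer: -3513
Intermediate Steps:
T(d, U) = d + d**2 (T(d, U) = d**2 + d = d + d**2)
P = -24 (P = -6*4 = -24)
F = -205 (F = 5*(-24 - 17) = 5*(-41) = -205)
F - 1*3308 = -205 - 1*3308 = -205 - 3308 = -3513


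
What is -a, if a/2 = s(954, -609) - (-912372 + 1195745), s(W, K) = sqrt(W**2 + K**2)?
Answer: 566746 - 6*sqrt(142333) ≈ 5.6448e+5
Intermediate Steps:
s(W, K) = sqrt(K**2 + W**2)
a = -566746 + 6*sqrt(142333) (a = 2*(sqrt((-609)**2 + 954**2) - (-912372 + 1195745)) = 2*(sqrt(370881 + 910116) - 1*283373) = 2*(sqrt(1280997) - 283373) = 2*(3*sqrt(142333) - 283373) = 2*(-283373 + 3*sqrt(142333)) = -566746 + 6*sqrt(142333) ≈ -5.6448e+5)
-a = -(-566746 + 6*sqrt(142333)) = 566746 - 6*sqrt(142333)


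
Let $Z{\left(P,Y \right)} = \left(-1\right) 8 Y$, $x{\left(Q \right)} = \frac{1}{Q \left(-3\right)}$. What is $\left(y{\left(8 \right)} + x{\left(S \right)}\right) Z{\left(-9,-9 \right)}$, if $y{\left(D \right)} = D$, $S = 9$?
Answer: $\frac{1720}{3} \approx 573.33$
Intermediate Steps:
$x{\left(Q \right)} = - \frac{1}{3 Q}$ ($x{\left(Q \right)} = \frac{1}{Q} \left(- \frac{1}{3}\right) = - \frac{1}{3 Q}$)
$Z{\left(P,Y \right)} = - 8 Y$
$\left(y{\left(8 \right)} + x{\left(S \right)}\right) Z{\left(-9,-9 \right)} = \left(8 - \frac{1}{3 \cdot 9}\right) \left(\left(-8\right) \left(-9\right)\right) = \left(8 - \frac{1}{27}\right) 72 = \frac{215}{27} \cdot 72 = \frac{1720}{3}$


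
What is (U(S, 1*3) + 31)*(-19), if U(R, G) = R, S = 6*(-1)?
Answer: -475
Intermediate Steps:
S = -6
(U(S, 1*3) + 31)*(-19) = (-6 + 31)*(-19) = 25*(-19) = -475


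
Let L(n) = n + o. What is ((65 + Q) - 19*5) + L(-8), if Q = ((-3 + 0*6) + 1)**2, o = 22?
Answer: -12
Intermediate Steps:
L(n) = 22 + n (L(n) = n + 22 = 22 + n)
Q = 4 (Q = ((-3 + 0) + 1)**2 = (-3 + 1)**2 = (-2)**2 = 4)
((65 + Q) - 19*5) + L(-8) = ((65 + 4) - 19*5) + (22 - 8) = (69 - 95) + 14 = -26 + 14 = -12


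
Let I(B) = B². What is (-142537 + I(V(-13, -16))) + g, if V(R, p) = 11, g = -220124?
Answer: -362540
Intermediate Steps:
(-142537 + I(V(-13, -16))) + g = (-142537 + 11²) - 220124 = (-142537 + 121) - 220124 = -142416 - 220124 = -362540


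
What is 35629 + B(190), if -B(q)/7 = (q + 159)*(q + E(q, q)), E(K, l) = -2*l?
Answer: 499799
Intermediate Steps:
B(q) = 7*q*(159 + q) (B(q) = -7*(q + 159)*(q - 2*q) = -7*(159 + q)*(-q) = -(-7)*q*(159 + q) = 7*q*(159 + q))
35629 + B(190) = 35629 + 7*190*(159 + 190) = 35629 + 7*190*349 = 35629 + 464170 = 499799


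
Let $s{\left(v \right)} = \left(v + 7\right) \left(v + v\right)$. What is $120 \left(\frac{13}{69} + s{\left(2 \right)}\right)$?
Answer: $\frac{99880}{23} \approx 4342.6$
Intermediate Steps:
$s{\left(v \right)} = 2 v \left(7 + v\right)$ ($s{\left(v \right)} = \left(7 + v\right) 2 v = 2 v \left(7 + v\right)$)
$120 \left(\frac{13}{69} + s{\left(2 \right)}\right) = 120 \left(\frac{13}{69} + 2 \cdot 2 \left(7 + 2\right)\right) = 120 \left(13 \cdot \frac{1}{69} + 2 \cdot 2 \cdot 9\right) = 120 \left(\frac{13}{69} + 36\right) = 120 \cdot \frac{2497}{69} = \frac{99880}{23}$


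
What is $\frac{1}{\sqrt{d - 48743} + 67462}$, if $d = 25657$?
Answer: $\frac{33731}{2275572265} - \frac{i \sqrt{23086}}{4551144530} \approx 1.4823 \cdot 10^{-5} - 3.3385 \cdot 10^{-8} i$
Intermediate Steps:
$\frac{1}{\sqrt{d - 48743} + 67462} = \frac{1}{\sqrt{25657 - 48743} + 67462} = \frac{1}{\sqrt{-23086} + 67462} = \frac{1}{i \sqrt{23086} + 67462} = \frac{1}{67462 + i \sqrt{23086}}$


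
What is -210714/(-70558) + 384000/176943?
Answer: 10729773217/2080790699 ≈ 5.1566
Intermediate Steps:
-210714/(-70558) + 384000/176943 = -210714*(-1/70558) + 384000*(1/176943) = 105357/35279 + 128000/58981 = 10729773217/2080790699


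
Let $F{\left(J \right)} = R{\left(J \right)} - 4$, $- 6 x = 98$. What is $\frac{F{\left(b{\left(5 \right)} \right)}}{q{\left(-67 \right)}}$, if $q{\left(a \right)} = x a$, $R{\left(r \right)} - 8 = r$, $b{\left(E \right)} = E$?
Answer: $\frac{27}{3283} \approx 0.0082242$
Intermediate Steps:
$x = - \frac{49}{3}$ ($x = \left(- \frac{1}{6}\right) 98 = - \frac{49}{3} \approx -16.333$)
$R{\left(r \right)} = 8 + r$
$F{\left(J \right)} = 4 + J$ ($F{\left(J \right)} = \left(8 + J\right) - 4 = 4 + J$)
$q{\left(a \right)} = - \frac{49 a}{3}$
$\frac{F{\left(b{\left(5 \right)} \right)}}{q{\left(-67 \right)}} = \frac{4 + 5}{\left(- \frac{49}{3}\right) \left(-67\right)} = \frac{9}{\frac{3283}{3}} = 9 \cdot \frac{3}{3283} = \frac{27}{3283}$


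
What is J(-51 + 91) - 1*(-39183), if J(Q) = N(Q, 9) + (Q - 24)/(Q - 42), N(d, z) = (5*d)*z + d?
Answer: 41015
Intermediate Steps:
N(d, z) = d + 5*d*z (N(d, z) = 5*d*z + d = d + 5*d*z)
J(Q) = 46*Q + (-24 + Q)/(-42 + Q) (J(Q) = Q*(1 + 5*9) + (Q - 24)/(Q - 42) = Q*(1 + 45) + (-24 + Q)/(-42 + Q) = Q*46 + (-24 + Q)/(-42 + Q) = 46*Q + (-24 + Q)/(-42 + Q))
J(-51 + 91) - 1*(-39183) = (-24 - 1931*(-51 + 91) + 46*(-51 + 91)²)/(-42 + (-51 + 91)) - 1*(-39183) = (-24 - 1931*40 + 46*40²)/(-42 + 40) + 39183 = (-24 - 77240 + 46*1600)/(-2) + 39183 = -(-24 - 77240 + 73600)/2 + 39183 = -½*(-3664) + 39183 = 1832 + 39183 = 41015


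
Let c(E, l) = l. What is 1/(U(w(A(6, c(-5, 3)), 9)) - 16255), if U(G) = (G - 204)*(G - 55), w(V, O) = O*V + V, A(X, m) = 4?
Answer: -1/13795 ≈ -7.2490e-5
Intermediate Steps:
w(V, O) = V + O*V
U(G) = (-204 + G)*(-55 + G)
1/(U(w(A(6, c(-5, 3)), 9)) - 16255) = 1/((11220 + (4*(1 + 9))² - 1036*(1 + 9)) - 16255) = 1/((11220 + (4*10)² - 1036*10) - 16255) = 1/((11220 + 40² - 259*40) - 16255) = 1/((11220 + 1600 - 10360) - 16255) = 1/(2460 - 16255) = 1/(-13795) = -1/13795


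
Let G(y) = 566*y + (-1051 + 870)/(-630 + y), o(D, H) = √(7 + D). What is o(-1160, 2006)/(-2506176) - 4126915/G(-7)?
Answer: 2628844855/2523613 - I*√1153/2506176 ≈ 1041.7 - 1.3549e-5*I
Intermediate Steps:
G(y) = -181/(-630 + y) + 566*y (G(y) = 566*y - 181/(-630 + y) = -181/(-630 + y) + 566*y)
o(-1160, 2006)/(-2506176) - 4126915/G(-7) = √(7 - 1160)/(-2506176) - 4126915*(-630 - 7)/(-181 - 356580*(-7) + 566*(-7)²) = √(-1153)*(-1/2506176) - 4126915*(-637/(-181 + 2496060 + 566*49)) = (I*√1153)*(-1/2506176) - 4126915*(-637/(-181 + 2496060 + 27734)) = -I*√1153/2506176 - 4126915/((-1/637*2523613)) = -I*√1153/2506176 - 4126915/(-2523613/637) = -I*√1153/2506176 - 4126915*(-637/2523613) = -I*√1153/2506176 + 2628844855/2523613 = 2628844855/2523613 - I*√1153/2506176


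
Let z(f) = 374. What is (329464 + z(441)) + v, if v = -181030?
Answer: 148808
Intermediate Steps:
(329464 + z(441)) + v = (329464 + 374) - 181030 = 329838 - 181030 = 148808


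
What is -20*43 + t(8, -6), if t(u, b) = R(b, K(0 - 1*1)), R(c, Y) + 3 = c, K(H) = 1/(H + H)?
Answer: -869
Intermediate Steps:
K(H) = 1/(2*H)
R(c, Y) = -3 + c
t(u, b) = -3 + b
-20*43 + t(8, -6) = -20*43 + (-3 - 6) = -860 - 9 = -869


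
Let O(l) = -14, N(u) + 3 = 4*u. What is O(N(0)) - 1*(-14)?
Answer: 0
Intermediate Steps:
N(u) = -3 + 4*u
O(N(0)) - 1*(-14) = -14 - 1*(-14) = -14 + 14 = 0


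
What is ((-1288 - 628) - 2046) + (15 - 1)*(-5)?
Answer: -4032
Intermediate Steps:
((-1288 - 628) - 2046) + (15 - 1)*(-5) = (-1916 - 2046) + 14*(-5) = -3962 - 70 = -4032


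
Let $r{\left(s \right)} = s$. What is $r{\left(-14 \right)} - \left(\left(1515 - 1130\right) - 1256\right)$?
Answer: $857$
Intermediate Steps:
$r{\left(-14 \right)} - \left(\left(1515 - 1130\right) - 1256\right) = -14 - \left(\left(1515 - 1130\right) - 1256\right) = -14 - \left(385 - 1256\right) = -14 - -871 = -14 + 871 = 857$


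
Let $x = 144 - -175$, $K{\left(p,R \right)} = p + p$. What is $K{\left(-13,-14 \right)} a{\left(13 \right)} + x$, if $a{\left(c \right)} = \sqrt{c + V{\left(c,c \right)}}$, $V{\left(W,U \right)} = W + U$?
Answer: $319 - 26 \sqrt{39} \approx 156.63$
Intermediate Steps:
$V{\left(W,U \right)} = U + W$
$K{\left(p,R \right)} = 2 p$
$a{\left(c \right)} = \sqrt{3} \sqrt{c}$ ($a{\left(c \right)} = \sqrt{c + \left(c + c\right)} = \sqrt{c + 2 c} = \sqrt{3 c} = \sqrt{3} \sqrt{c}$)
$x = 319$ ($x = 144 + 175 = 319$)
$K{\left(-13,-14 \right)} a{\left(13 \right)} + x = 2 \left(-13\right) \sqrt{3} \sqrt{13} + 319 = - 26 \sqrt{39} + 319 = 319 - 26 \sqrt{39}$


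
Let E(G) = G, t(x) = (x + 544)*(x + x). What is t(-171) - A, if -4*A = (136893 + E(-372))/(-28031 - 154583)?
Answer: -93181486617/730456 ≈ -1.2757e+5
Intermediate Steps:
t(x) = 2*x*(544 + x) (t(x) = (544 + x)*(2*x) = 2*x*(544 + x))
A = 136521/730456 (A = -(136893 - 372)/(4*(-28031 - 154583)) = -136521/(4*(-182614)) = -136521*(-1)/(4*182614) = -¼*(-136521/182614) = 136521/730456 ≈ 0.18690)
t(-171) - A = 2*(-171)*(544 - 171) - 1*136521/730456 = 2*(-171)*373 - 136521/730456 = -127566 - 136521/730456 = -93181486617/730456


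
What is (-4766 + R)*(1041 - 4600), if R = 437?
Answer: 15406911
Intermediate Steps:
(-4766 + R)*(1041 - 4600) = (-4766 + 437)*(1041 - 4600) = -4329*(-3559) = 15406911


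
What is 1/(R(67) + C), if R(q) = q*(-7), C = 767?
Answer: 1/298 ≈ 0.0033557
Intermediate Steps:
R(q) = -7*q
1/(R(67) + C) = 1/(-7*67 + 767) = 1/(-469 + 767) = 1/298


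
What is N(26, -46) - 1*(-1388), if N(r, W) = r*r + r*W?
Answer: 868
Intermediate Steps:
N(r, W) = r² + W*r
N(26, -46) - 1*(-1388) = 26*(-46 + 26) - 1*(-1388) = 26*(-20) + 1388 = -520 + 1388 = 868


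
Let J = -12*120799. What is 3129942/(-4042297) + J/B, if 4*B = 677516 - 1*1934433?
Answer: 19504583585730/5080831818349 ≈ 3.8389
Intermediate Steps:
B = -1256917/4 (B = (677516 - 1*1934433)/4 = (677516 - 1934433)/4 = (¼)*(-1256917) = -1256917/4 ≈ -3.1423e+5)
J = -1449588
3129942/(-4042297) + J/B = 3129942/(-4042297) - 1449588/(-1256917/4) = 3129942*(-1/4042297) - 1449588*(-4/1256917) = -3129942/4042297 + 5798352/1256917 = 19504583585730/5080831818349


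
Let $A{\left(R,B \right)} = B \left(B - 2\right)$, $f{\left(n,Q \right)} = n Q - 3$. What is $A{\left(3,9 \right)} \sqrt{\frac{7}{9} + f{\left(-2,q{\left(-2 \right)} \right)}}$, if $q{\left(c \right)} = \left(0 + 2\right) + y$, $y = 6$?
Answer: $42 i \sqrt{41} \approx 268.93 i$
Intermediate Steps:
$q{\left(c \right)} = 8$ ($q{\left(c \right)} = \left(0 + 2\right) + 6 = 2 + 6 = 8$)
$f{\left(n,Q \right)} = -3 + Q n$ ($f{\left(n,Q \right)} = Q n - 3 = -3 + Q n$)
$A{\left(R,B \right)} = B \left(-2 + B\right)$
$A{\left(3,9 \right)} \sqrt{\frac{7}{9} + f{\left(-2,q{\left(-2 \right)} \right)}} = 9 \left(-2 + 9\right) \sqrt{\frac{7}{9} + \left(-3 + 8 \left(-2\right)\right)} = 9 \cdot 7 \sqrt{7 \cdot \frac{1}{9} - 19} = 63 \sqrt{\frac{7}{9} - 19} = 63 \sqrt{- \frac{164}{9}} = 63 \frac{2 i \sqrt{41}}{3} = 42 i \sqrt{41}$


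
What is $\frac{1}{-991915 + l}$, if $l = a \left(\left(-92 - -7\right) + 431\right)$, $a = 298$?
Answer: $- \frac{1}{888807} \approx -1.1251 \cdot 10^{-6}$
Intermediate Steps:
$l = 103108$ ($l = 298 \left(\left(-92 - -7\right) + 431\right) = 298 \left(\left(-92 + 7\right) + 431\right) = 298 \left(-85 + 431\right) = 298 \cdot 346 = 103108$)
$\frac{1}{-991915 + l} = \frac{1}{-991915 + 103108} = \frac{1}{-888807} = - \frac{1}{888807}$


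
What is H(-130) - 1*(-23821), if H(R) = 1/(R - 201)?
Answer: 7884750/331 ≈ 23821.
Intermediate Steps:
H(R) = 1/(-201 + R)
H(-130) - 1*(-23821) = 1/(-201 - 130) - 1*(-23821) = 1/(-331) + 23821 = -1/331 + 23821 = 7884750/331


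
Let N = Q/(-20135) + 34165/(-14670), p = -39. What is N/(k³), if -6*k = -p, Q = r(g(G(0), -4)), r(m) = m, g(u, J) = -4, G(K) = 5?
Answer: 42329452/4991929605 ≈ 0.0084796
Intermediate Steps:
Q = -4
k = -13/2 (k = -(-1)*(-39)/6 = -⅙*39 = -13/2 ≈ -6.5000)
N = -137570719/59076090 (N = -4/(-20135) + 34165/(-14670) = -4*(-1/20135) + 34165*(-1/14670) = 4/20135 - 6833/2934 = -137570719/59076090 ≈ -2.3287)
N/(k³) = -137570719/(59076090*((-13/2)³)) = -137570719/(59076090*(-2197/8)) = -137570719/59076090*(-8/2197) = 42329452/4991929605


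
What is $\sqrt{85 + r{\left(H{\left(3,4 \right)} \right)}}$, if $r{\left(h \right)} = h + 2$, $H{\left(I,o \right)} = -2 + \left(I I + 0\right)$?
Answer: $\sqrt{94} \approx 9.6954$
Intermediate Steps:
$H{\left(I,o \right)} = -2 + I^{2}$ ($H{\left(I,o \right)} = -2 + \left(I^{2} + 0\right) = -2 + I^{2}$)
$r{\left(h \right)} = 2 + h$
$\sqrt{85 + r{\left(H{\left(3,4 \right)} \right)}} = \sqrt{85 + \left(2 - \left(2 - 3^{2}\right)\right)} = \sqrt{85 + \left(2 + \left(-2 + 9\right)\right)} = \sqrt{85 + \left(2 + 7\right)} = \sqrt{85 + 9} = \sqrt{94}$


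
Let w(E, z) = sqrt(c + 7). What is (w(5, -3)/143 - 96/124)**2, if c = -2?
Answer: 11783429/19651489 - 48*sqrt(5)/4433 ≈ 0.57541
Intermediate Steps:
w(E, z) = sqrt(5) (w(E, z) = sqrt(-2 + 7) = sqrt(5))
(w(5, -3)/143 - 96/124)**2 = (sqrt(5)/143 - 96/124)**2 = (sqrt(5)*(1/143) - 96*1/124)**2 = (sqrt(5)/143 - 24/31)**2 = (-24/31 + sqrt(5)/143)**2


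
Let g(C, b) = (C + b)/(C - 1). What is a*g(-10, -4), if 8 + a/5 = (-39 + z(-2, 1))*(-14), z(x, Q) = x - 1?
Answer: 40600/11 ≈ 3690.9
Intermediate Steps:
g(C, b) = (C + b)/(-1 + C)
z(x, Q) = -1 + x
a = 2900 (a = -40 + 5*((-39 + (-1 - 2))*(-14)) = -40 + 5*((-39 - 3)*(-14)) = -40 + 5*(-42*(-14)) = -40 + 5*588 = -40 + 2940 = 2900)
a*g(-10, -4) = 2900*((-10 - 4)/(-1 - 10)) = 2900*(-14/(-11)) = 2900*(-1/11*(-14)) = 2900*(14/11) = 40600/11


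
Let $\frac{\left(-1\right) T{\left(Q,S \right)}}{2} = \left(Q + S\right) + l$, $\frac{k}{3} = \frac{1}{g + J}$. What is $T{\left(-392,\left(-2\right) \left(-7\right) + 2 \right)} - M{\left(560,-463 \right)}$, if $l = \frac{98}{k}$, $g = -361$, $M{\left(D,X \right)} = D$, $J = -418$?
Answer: $\frac{153260}{3} \approx 51087.0$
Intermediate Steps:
$k = - \frac{3}{779}$ ($k = \frac{3}{-361 - 418} = \frac{3}{-779} = 3 \left(- \frac{1}{779}\right) = - \frac{3}{779} \approx -0.0038511$)
$l = - \frac{76342}{3}$ ($l = \frac{98}{- \frac{3}{779}} = 98 \left(- \frac{779}{3}\right) = - \frac{76342}{3} \approx -25447.0$)
$T{\left(Q,S \right)} = \frac{152684}{3} - 2 Q - 2 S$ ($T{\left(Q,S \right)} = - 2 \left(\left(Q + S\right) - \frac{76342}{3}\right) = - 2 \left(- \frac{76342}{3} + Q + S\right) = \frac{152684}{3} - 2 Q - 2 S$)
$T{\left(-392,\left(-2\right) \left(-7\right) + 2 \right)} - M{\left(560,-463 \right)} = \left(\frac{152684}{3} - -784 - 2 \left(\left(-2\right) \left(-7\right) + 2\right)\right) - 560 = \left(\frac{152684}{3} + 784 - 2 \left(14 + 2\right)\right) - 560 = \left(\frac{152684}{3} + 784 - 32\right) - 560 = \frac{154940}{3} - 560 = \frac{153260}{3}$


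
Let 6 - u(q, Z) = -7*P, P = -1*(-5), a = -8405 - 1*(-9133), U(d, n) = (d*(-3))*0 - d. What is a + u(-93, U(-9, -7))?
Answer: 769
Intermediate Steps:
U(d, n) = -d (U(d, n) = -3*d*0 - d = 0 - d = -d)
a = 728 (a = -8405 + 9133 = 728)
P = 5
u(q, Z) = 41 (u(q, Z) = 6 - (-7)*5 = 6 - 1*(-35) = 6 + 35 = 41)
a + u(-93, U(-9, -7)) = 728 + 41 = 769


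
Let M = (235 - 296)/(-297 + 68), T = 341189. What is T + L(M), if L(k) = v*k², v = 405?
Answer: 17893799354/52441 ≈ 3.4122e+5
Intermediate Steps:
M = 61/229 (M = -61/(-229) = -61*(-1/229) = 61/229 ≈ 0.26638)
L(k) = 405*k²
T + L(M) = 341189 + 405*(61/229)² = 341189 + 405*(3721/52441) = 341189 + 1507005/52441 = 17893799354/52441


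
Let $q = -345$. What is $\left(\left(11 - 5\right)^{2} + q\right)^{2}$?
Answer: $95481$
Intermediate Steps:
$\left(\left(11 - 5\right)^{2} + q\right)^{2} = \left(\left(11 - 5\right)^{2} - 345\right)^{2} = \left(6^{2} - 345\right)^{2} = \left(36 - 345\right)^{2} = \left(-309\right)^{2} = 95481$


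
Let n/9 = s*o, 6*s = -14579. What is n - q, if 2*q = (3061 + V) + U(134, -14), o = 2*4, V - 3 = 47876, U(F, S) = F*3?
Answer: -200619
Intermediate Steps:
U(F, S) = 3*F
s = -14579/6 (s = (⅙)*(-14579) = -14579/6 ≈ -2429.8)
V = 47879 (V = 3 + 47876 = 47879)
o = 8
q = 25671 (q = ((3061 + 47879) + 3*134)/2 = (50940 + 402)/2 = (½)*51342 = 25671)
n = -174948 (n = 9*(-14579/6*8) = 9*(-58316/3) = -174948)
n - q = -174948 - 1*25671 = -174948 - 25671 = -200619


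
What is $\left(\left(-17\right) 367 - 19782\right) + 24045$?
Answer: $-1976$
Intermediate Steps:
$\left(\left(-17\right) 367 - 19782\right) + 24045 = \left(-6239 - 19782\right) + 24045 = -26021 + 24045 = -1976$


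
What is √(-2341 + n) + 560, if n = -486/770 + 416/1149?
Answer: 560 + 2*I*√114538861291470/442365 ≈ 560.0 + 48.387*I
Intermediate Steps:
n = -119047/442365 (n = -486*1/770 + 416*(1/1149) = -243/385 + 416/1149 = -119047/442365 ≈ -0.26911)
√(-2341 + n) + 560 = √(-2341 - 119047/442365) + 560 = √(-1035695512/442365) + 560 = 2*I*√114538861291470/442365 + 560 = 560 + 2*I*√114538861291470/442365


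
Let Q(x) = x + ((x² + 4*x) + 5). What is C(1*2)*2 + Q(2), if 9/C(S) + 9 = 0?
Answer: 17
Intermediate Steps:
C(S) = -1 (C(S) = 9/(-9 + 0) = 9/(-9) = 9*(-⅑) = -1)
Q(x) = 5 + x² + 5*x (Q(x) = x + (5 + x² + 4*x) = 5 + x² + 5*x)
C(1*2)*2 + Q(2) = -1*2 + (5 + 2² + 5*2) = -2 + (5 + 4 + 10) = -2 + 19 = 17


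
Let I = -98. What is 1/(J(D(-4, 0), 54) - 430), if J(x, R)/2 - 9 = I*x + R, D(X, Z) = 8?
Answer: -1/1872 ≈ -0.00053419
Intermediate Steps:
J(x, R) = 18 - 196*x + 2*R (J(x, R) = 18 + 2*(-98*x + R) = 18 + 2*(R - 98*x) = 18 + (-196*x + 2*R) = 18 - 196*x + 2*R)
1/(J(D(-4, 0), 54) - 430) = 1/((18 - 196*8 + 2*54) - 430) = 1/((18 - 1568 + 108) - 430) = 1/(-1442 - 430) = 1/(-1872) = -1/1872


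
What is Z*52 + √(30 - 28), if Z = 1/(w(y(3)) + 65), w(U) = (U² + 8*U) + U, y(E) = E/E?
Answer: 52/75 + √2 ≈ 2.1075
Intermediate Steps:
y(E) = 1
w(U) = U² + 9*U
Z = 1/75 (Z = 1/(1*(9 + 1) + 65) = 1/(1*10 + 65) = 1/(10 + 65) = 1/75 ≈ 0.013333)
Z*52 + √(30 - 28) = (1/75)*52 + √(30 - 28) = 52/75 + √2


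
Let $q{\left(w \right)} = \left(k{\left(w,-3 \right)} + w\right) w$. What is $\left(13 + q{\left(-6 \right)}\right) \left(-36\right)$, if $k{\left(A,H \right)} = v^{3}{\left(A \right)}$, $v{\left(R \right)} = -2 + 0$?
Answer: $-3492$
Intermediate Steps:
$v{\left(R \right)} = -2$
$k{\left(A,H \right)} = -8$ ($k{\left(A,H \right)} = \left(-2\right)^{3} = -8$)
$q{\left(w \right)} = w \left(-8 + w\right)$ ($q{\left(w \right)} = \left(-8 + w\right) w = w \left(-8 + w\right)$)
$\left(13 + q{\left(-6 \right)}\right) \left(-36\right) = \left(13 - 6 \left(-8 - 6\right)\right) \left(-36\right) = \left(13 - -84\right) \left(-36\right) = \left(13 + 84\right) \left(-36\right) = 97 \left(-36\right) = -3492$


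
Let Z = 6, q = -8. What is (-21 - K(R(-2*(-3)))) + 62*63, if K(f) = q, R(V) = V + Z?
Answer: 3893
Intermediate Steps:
R(V) = 6 + V (R(V) = V + 6 = 6 + V)
K(f) = -8
(-21 - K(R(-2*(-3)))) + 62*63 = (-21 - 1*(-8)) + 62*63 = (-21 + 8) + 3906 = -13 + 3906 = 3893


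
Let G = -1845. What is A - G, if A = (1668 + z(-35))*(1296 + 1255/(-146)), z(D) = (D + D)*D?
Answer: 387146384/73 ≈ 5.3034e+6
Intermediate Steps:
z(D) = 2*D² (z(D) = (2*D)*D = 2*D²)
A = 387011699/73 (A = (1668 + 2*(-35)²)*(1296 + 1255/(-146)) = (1668 + 2*1225)*(1296 + 1255*(-1/146)) = (1668 + 2450)*(1296 - 1255/146) = 4118*(187961/146) = 387011699/73 ≈ 5.3015e+6)
A - G = 387011699/73 - 1*(-1845) = 387011699/73 + 1845 = 387146384/73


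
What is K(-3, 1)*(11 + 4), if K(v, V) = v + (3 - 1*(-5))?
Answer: 75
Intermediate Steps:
K(v, V) = 8 + v (K(v, V) = v + (3 + 5) = v + 8 = 8 + v)
K(-3, 1)*(11 + 4) = (8 - 3)*(11 + 4) = 5*15 = 75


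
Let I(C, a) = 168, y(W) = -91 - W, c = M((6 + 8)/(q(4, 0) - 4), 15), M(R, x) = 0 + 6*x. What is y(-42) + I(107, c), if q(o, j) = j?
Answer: 119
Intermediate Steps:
M(R, x) = 6*x
c = 90 (c = 6*15 = 90)
y(-42) + I(107, c) = (-91 - 1*(-42)) + 168 = (-91 + 42) + 168 = -49 + 168 = 119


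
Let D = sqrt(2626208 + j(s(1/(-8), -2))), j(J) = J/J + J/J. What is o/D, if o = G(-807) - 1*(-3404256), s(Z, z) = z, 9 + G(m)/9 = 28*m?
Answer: 3200811*sqrt(2626210)/2626210 ≈ 1975.1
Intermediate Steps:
G(m) = -81 + 252*m (G(m) = -81 + 9*(28*m) = -81 + 252*m)
j(J) = 2 (j(J) = 1 + 1 = 2)
o = 3200811 (o = (-81 + 252*(-807)) - 1*(-3404256) = (-81 - 203364) + 3404256 = -203445 + 3404256 = 3200811)
D = sqrt(2626210) (D = sqrt(2626208 + 2) = sqrt(2626210) ≈ 1620.6)
o/D = 3200811/(sqrt(2626210)) = 3200811*(sqrt(2626210)/2626210) = 3200811*sqrt(2626210)/2626210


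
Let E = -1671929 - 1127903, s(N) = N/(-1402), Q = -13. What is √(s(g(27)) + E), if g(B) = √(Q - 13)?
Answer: √(-5503360978528 - 1402*I*√26)/1402 ≈ 1.0868e-6 - 1673.3*I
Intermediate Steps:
g(B) = I*√26 (g(B) = √(-13 - 13) = √(-26) = I*√26)
s(N) = -N/1402 (s(N) = N*(-1/1402) = -N/1402)
E = -2799832
√(s(g(27)) + E) = √(-I*√26/1402 - 2799832) = √(-2799832 - I*√26/1402)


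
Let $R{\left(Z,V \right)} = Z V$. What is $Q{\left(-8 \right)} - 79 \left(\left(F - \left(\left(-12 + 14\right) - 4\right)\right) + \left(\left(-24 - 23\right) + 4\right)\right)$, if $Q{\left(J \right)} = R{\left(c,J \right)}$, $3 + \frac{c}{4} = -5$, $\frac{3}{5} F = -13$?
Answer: $\frac{15620}{3} \approx 5206.7$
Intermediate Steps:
$F = - \frac{65}{3}$ ($F = \frac{5}{3} \left(-13\right) = - \frac{65}{3} \approx -21.667$)
$c = -32$ ($c = -12 + 4 \left(-5\right) = -12 - 20 = -32$)
$R{\left(Z,V \right)} = V Z$
$Q{\left(J \right)} = - 32 J$ ($Q{\left(J \right)} = J \left(-32\right) = - 32 J$)
$Q{\left(-8 \right)} - 79 \left(\left(F - \left(\left(-12 + 14\right) - 4\right)\right) + \left(\left(-24 - 23\right) + 4\right)\right) = \left(-32\right) \left(-8\right) - 79 \left(\left(- \frac{65}{3} - \left(\left(-12 + 14\right) - 4\right)\right) + \left(\left(-24 - 23\right) + 4\right)\right) = 256 - 79 \left(\left(- \frac{65}{3} - \left(2 - 4\right)\right) + \left(-47 + 4\right)\right) = 256 - 79 \left(\left(- \frac{65}{3} - -2\right) - 43\right) = 256 - 79 \left(\left(- \frac{65}{3} + 2\right) - 43\right) = 256 - 79 \left(- \frac{59}{3} - 43\right) = 256 - - \frac{14852}{3} = 256 + \frac{14852}{3} = \frac{15620}{3}$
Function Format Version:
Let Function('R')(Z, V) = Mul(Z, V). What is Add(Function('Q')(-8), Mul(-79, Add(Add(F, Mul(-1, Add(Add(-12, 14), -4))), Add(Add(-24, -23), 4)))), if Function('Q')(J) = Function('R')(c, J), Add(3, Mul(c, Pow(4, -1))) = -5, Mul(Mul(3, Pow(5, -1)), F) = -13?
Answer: Rational(15620, 3) ≈ 5206.7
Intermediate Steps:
F = Rational(-65, 3) (F = Mul(Rational(5, 3), -13) = Rational(-65, 3) ≈ -21.667)
c = -32 (c = Add(-12, Mul(4, -5)) = Add(-12, -20) = -32)
Function('R')(Z, V) = Mul(V, Z)
Function('Q')(J) = Mul(-32, J) (Function('Q')(J) = Mul(J, -32) = Mul(-32, J))
Add(Function('Q')(-8), Mul(-79, Add(Add(F, Mul(-1, Add(Add(-12, 14), -4))), Add(Add(-24, -23), 4)))) = Add(Mul(-32, -8), Mul(-79, Add(Add(Rational(-65, 3), Mul(-1, Add(Add(-12, 14), -4))), Add(Add(-24, -23), 4)))) = Add(256, Mul(-79, Add(Add(Rational(-65, 3), Mul(-1, Add(2, -4))), Add(-47, 4)))) = Add(256, Mul(-79, Add(Add(Rational(-65, 3), Mul(-1, -2)), -43))) = Add(256, Mul(-79, Add(Add(Rational(-65, 3), 2), -43))) = Add(256, Mul(-79, Add(Rational(-59, 3), -43))) = Add(256, Mul(-79, Rational(-188, 3))) = Add(256, Rational(14852, 3)) = Rational(15620, 3)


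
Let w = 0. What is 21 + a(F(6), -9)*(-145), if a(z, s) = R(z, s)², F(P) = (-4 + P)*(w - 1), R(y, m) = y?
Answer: -559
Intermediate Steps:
F(P) = 4 - P (F(P) = (-4 + P)*(0 - 1) = (-4 + P)*(-1) = 4 - P)
a(z, s) = z²
21 + a(F(6), -9)*(-145) = 21 + (4 - 1*6)²*(-145) = 21 + (4 - 6)²*(-145) = 21 + (-2)²*(-145) = 21 + 4*(-145) = 21 - 580 = -559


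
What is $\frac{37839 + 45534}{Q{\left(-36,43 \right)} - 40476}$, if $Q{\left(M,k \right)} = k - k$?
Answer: $- \frac{27791}{13492} \approx -2.0598$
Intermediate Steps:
$Q{\left(M,k \right)} = 0$
$\frac{37839 + 45534}{Q{\left(-36,43 \right)} - 40476} = \frac{37839 + 45534}{0 - 40476} = \frac{83373}{-40476} = 83373 \left(- \frac{1}{40476}\right) = - \frac{27791}{13492}$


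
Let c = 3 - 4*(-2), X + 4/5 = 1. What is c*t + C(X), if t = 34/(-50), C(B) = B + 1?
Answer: -157/25 ≈ -6.2800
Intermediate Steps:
X = ⅕ (X = -⅘ + 1 = ⅕ ≈ 0.20000)
C(B) = 1 + B
t = -17/25 (t = 34*(-1/50) = -17/25 ≈ -0.68000)
c = 11 (c = 3 + 8 = 11)
c*t + C(X) = 11*(-17/25) + (1 + ⅕) = -187/25 + 6/5 = -157/25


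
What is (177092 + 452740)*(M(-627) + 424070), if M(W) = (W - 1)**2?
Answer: 515488519728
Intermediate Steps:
M(W) = (-1 + W)**2
(177092 + 452740)*(M(-627) + 424070) = (177092 + 452740)*((-1 - 627)**2 + 424070) = 629832*((-628)**2 + 424070) = 629832*(394384 + 424070) = 629832*818454 = 515488519728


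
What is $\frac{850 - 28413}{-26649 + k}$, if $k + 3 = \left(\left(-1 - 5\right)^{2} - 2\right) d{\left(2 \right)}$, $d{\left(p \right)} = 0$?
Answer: $\frac{27563}{26652} \approx 1.0342$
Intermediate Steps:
$k = -3$ ($k = -3 + \left(\left(-1 - 5\right)^{2} - 2\right) 0 = -3 + \left(\left(-6\right)^{2} - 2\right) 0 = -3 + \left(36 - 2\right) 0 = -3 + 34 \cdot 0 = -3 + 0 = -3$)
$\frac{850 - 28413}{-26649 + k} = \frac{850 - 28413}{-26649 - 3} = - \frac{27563}{-26652} = \left(-27563\right) \left(- \frac{1}{26652}\right) = \frac{27563}{26652}$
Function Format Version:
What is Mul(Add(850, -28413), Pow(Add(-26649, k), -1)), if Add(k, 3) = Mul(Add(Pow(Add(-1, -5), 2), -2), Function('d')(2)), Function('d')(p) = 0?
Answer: Rational(27563, 26652) ≈ 1.0342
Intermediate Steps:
k = -3 (k = Add(-3, Mul(Add(Pow(Add(-1, -5), 2), -2), 0)) = Add(-3, Mul(Add(Pow(-6, 2), -2), 0)) = Add(-3, Mul(Add(36, -2), 0)) = Add(-3, Mul(34, 0)) = Add(-3, 0) = -3)
Mul(Add(850, -28413), Pow(Add(-26649, k), -1)) = Mul(Add(850, -28413), Pow(Add(-26649, -3), -1)) = Mul(-27563, Pow(-26652, -1)) = Mul(-27563, Rational(-1, 26652)) = Rational(27563, 26652)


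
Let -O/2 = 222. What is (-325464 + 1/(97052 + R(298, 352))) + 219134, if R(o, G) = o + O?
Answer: -10304014979/96906 ≈ -1.0633e+5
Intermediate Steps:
O = -444 (O = -2*222 = -444)
R(o, G) = -444 + o (R(o, G) = o - 444 = -444 + o)
(-325464 + 1/(97052 + R(298, 352))) + 219134 = (-325464 + 1/(97052 + (-444 + 298))) + 219134 = (-325464 + 1/(97052 - 146)) + 219134 = (-325464 + 1/96906) + 219134 = -31539414383/96906 + 219134 = -10304014979/96906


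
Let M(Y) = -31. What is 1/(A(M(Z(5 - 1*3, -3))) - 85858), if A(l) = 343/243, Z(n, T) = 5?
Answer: -243/20863151 ≈ -1.1647e-5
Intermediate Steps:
A(l) = 343/243 (A(l) = 343*(1/243) = 343/243)
1/(A(M(Z(5 - 1*3, -3))) - 85858) = 1/(343/243 - 85858) = 1/(-20863151/243) = -243/20863151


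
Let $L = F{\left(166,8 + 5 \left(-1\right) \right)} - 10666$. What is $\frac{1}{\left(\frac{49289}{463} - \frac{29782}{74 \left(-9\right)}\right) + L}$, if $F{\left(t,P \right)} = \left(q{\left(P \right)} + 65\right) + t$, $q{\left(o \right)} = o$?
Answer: $- \frac{154179}{1585087558} \approx -9.7268 \cdot 10^{-5}$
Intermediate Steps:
$F{\left(t,P \right)} = 65 + P + t$ ($F{\left(t,P \right)} = \left(P + 65\right) + t = \left(65 + P\right) + t = 65 + P + t$)
$L = -10432$ ($L = \left(65 + \left(8 + 5 \left(-1\right)\right) + 166\right) - 10666 = \left(65 + \left(8 - 5\right) + 166\right) - 10666 = \left(65 + 3 + 166\right) - 10666 = 234 - 10666 = -10432$)
$\frac{1}{\left(\frac{49289}{463} - \frac{29782}{74 \left(-9\right)}\right) + L} = \frac{1}{\left(\frac{49289}{463} - \frac{29782}{74 \left(-9\right)}\right) - 10432} = \frac{1}{\left(49289 \cdot \frac{1}{463} - \frac{29782}{-666}\right) - 10432} = \frac{1}{\left(\frac{49289}{463} - - \frac{14891}{333}\right) - 10432} = \frac{1}{\left(\frac{49289}{463} + \frac{14891}{333}\right) - 10432} = \frac{1}{\frac{23307770}{154179} - 10432} = \frac{1}{- \frac{1585087558}{154179}} = - \frac{154179}{1585087558}$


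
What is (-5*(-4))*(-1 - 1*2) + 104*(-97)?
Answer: -10148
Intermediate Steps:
(-5*(-4))*(-1 - 1*2) + 104*(-97) = 20*(-1 - 2) - 10088 = 20*(-3) - 10088 = -60 - 10088 = -10148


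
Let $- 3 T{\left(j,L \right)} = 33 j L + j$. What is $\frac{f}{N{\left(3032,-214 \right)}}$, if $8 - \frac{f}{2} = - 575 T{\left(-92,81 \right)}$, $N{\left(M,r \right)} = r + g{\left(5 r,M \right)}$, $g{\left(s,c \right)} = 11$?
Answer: $- \frac{282909248}{609} \approx -4.6455 \cdot 10^{5}$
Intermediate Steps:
$T{\left(j,L \right)} = - \frac{j}{3} - 11 L j$ ($T{\left(j,L \right)} = - \frac{33 j L + j}{3} = - \frac{33 L j + j}{3} = - \frac{j + 33 L j}{3} = - \frac{j}{3} - 11 L j$)
$N{\left(M,r \right)} = 11 + r$ ($N{\left(M,r \right)} = r + 11 = 11 + r$)
$f = \frac{282909248}{3}$ ($f = 16 - 2 \left(- 575 \left(\left(- \frac{1}{3}\right) \left(-92\right) \left(1 + 33 \cdot 81\right)\right)\right) = 16 - 2 \left(- 575 \left(\left(- \frac{1}{3}\right) \left(-92\right) \left(1 + 2673\right)\right)\right) = 16 - 2 \left(- 575 \left(\left(- \frac{1}{3}\right) \left(-92\right) 2674\right)\right) = 16 - 2 \left(\left(-575\right) \frac{246008}{3}\right) = 16 - - \frac{282909200}{3} = 16 + \frac{282909200}{3} = \frac{282909248}{3} \approx 9.4303 \cdot 10^{7}$)
$\frac{f}{N{\left(3032,-214 \right)}} = \frac{282909248}{3 \left(11 - 214\right)} = \frac{282909248}{3 \left(-203\right)} = \frac{282909248}{3} \left(- \frac{1}{203}\right) = - \frac{282909248}{609}$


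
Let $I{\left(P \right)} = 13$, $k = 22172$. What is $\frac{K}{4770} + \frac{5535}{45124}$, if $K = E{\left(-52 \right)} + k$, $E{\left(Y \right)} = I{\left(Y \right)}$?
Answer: $\frac{11416421}{2391572} \approx 4.7736$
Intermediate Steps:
$E{\left(Y \right)} = 13$
$K = 22185$ ($K = 13 + 22172 = 22185$)
$\frac{K}{4770} + \frac{5535}{45124} = \frac{22185}{4770} + \frac{5535}{45124} = 22185 \cdot \frac{1}{4770} + 5535 \cdot \frac{1}{45124} = \frac{493}{106} + \frac{5535}{45124} = \frac{11416421}{2391572}$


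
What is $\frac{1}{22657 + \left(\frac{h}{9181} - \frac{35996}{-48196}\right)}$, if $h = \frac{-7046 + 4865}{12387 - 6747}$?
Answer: $\frac{207969113720}{4712111526054137} \approx 4.4135 \cdot 10^{-5}$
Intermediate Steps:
$h = - \frac{727}{1880}$ ($h = - \frac{2181}{5640} = \left(-2181\right) \frac{1}{5640} = - \frac{727}{1880} \approx -0.3867$)
$\frac{1}{22657 + \left(\frac{h}{9181} - \frac{35996}{-48196}\right)} = \frac{1}{22657 - \left(- \frac{8999}{12049} + \frac{727}{17260280}\right)} = \frac{1}{22657 - - \frac{155316500097}{207969113720}} = \frac{1}{22657 + \left(- \frac{727}{17260280} + \frac{8999}{12049}\right)} = \frac{1}{22657 + \frac{155316500097}{207969113720}} = \frac{1}{\frac{4712111526054137}{207969113720}} = \frac{207969113720}{4712111526054137}$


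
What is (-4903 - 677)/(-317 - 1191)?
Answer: 1395/377 ≈ 3.7003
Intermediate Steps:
(-4903 - 677)/(-317 - 1191) = -5580/(-1508) = -5580*(-1/1508) = 1395/377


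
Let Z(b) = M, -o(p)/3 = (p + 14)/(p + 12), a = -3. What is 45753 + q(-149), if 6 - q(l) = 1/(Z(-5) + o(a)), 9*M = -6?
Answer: 594870/13 ≈ 45759.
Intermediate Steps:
M = -2/3 (M = (1/9)*(-6) = -2/3 ≈ -0.66667)
o(p) = -3*(14 + p)/(12 + p) (o(p) = -3*(p + 14)/(p + 12) = -3*(14 + p)/(12 + p))
Z(b) = -2/3
q(l) = 81/13 (q(l) = 6 - 1/(-2/3 + 3*(-14 - 1*(-3))/(12 - 3)) = 6 - 1/(-2/3 + 3*(-14 + 3)/9) = 6 - 1/(-2/3 + 3*(1/9)*(-11)) = 6 - 1/(-2/3 - 11/3) = 6 - 1/(-13/3) = 6 - 1*(-3/13) = 6 + 3/13 = 81/13)
45753 + q(-149) = 45753 + 81/13 = 594870/13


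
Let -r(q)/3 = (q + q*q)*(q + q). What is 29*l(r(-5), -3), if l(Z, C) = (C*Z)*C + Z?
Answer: 174000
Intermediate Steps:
r(q) = -6*q*(q + q**2) (r(q) = -3*(q + q*q)*(q + q) = -3*(q + q**2)*2*q = -6*q*(q + q**2))
l(Z, C) = Z + Z*C**2 (l(Z, C) = Z*C**2 + Z = Z + Z*C**2)
29*l(r(-5), -3) = 29*((6*(-5)**2*(-1 - 1*(-5)))*(1 + (-3)**2)) = 29*((6*25*(-1 + 5))*(1 + 9)) = 29*((6*25*4)*10) = 29*(600*10) = 29*6000 = 174000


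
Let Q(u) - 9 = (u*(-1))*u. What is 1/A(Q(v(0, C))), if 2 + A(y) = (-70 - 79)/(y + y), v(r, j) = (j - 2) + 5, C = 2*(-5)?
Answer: -80/11 ≈ -7.2727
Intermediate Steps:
C = -10
v(r, j) = 3 + j (v(r, j) = (-2 + j) + 5 = 3 + j)
Q(u) = 9 - u**2 (Q(u) = 9 + (u*(-1))*u = 9 + (-u)*u = 9 - u**2)
A(y) = -2 - 149/(2*y) (A(y) = -2 + (-70 - 79)/(y + y) = -2 - 149*1/(2*y) = -2 - 149/(2*y))
1/A(Q(v(0, C))) = 1/(-2 - 149/(2*(9 - (3 - 10)**2))) = 1/(-2 - 149/(2*(9 - 1*(-7)**2))) = 1/(-2 - 149/(2*(9 - 1*49))) = 1/(-2 - 149/(2*(9 - 49))) = 1/(-2 - 149/2/(-40)) = 1/(-2 - 149/2*(-1/40)) = 1/(-2 + 149/80) = 1/(-11/80) = -80/11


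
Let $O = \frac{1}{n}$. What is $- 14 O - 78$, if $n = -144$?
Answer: $- \frac{5609}{72} \approx -77.903$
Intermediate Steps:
$O = - \frac{1}{144}$ ($O = \frac{1}{-144} = - \frac{1}{144} \approx -0.0069444$)
$- 14 O - 78 = \left(-14\right) \left(- \frac{1}{144}\right) - 78 = \frac{7}{72} - 78 = - \frac{5609}{72}$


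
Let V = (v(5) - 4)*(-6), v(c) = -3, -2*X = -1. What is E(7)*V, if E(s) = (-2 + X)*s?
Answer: -441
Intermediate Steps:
X = ½ (X = -½*(-1) = ½ ≈ 0.50000)
E(s) = -3*s/2 (E(s) = (-2 + ½)*s = -3*s/2)
V = 42 (V = (-3 - 4)*(-6) = -7*(-6) = 42)
E(7)*V = -3/2*7*42 = -21/2*42 = -441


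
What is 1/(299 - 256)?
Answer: 1/43 ≈ 0.023256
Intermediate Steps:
1/(299 - 256) = 1/43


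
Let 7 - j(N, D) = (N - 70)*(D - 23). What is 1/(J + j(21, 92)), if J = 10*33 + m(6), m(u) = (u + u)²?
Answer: 1/3862 ≈ 0.00025893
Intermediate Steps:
j(N, D) = 7 - (-70 + N)*(-23 + D) (j(N, D) = 7 - (N - 70)*(D - 23) = 7 - (-70 + N)*(-23 + D))
m(u) = 4*u² (m(u) = (2*u)² = 4*u²)
J = 474 (J = 10*33 + 4*6² = 330 + 4*36 = 330 + 144 = 474)
1/(J + j(21, 92)) = 1/(474 + (-1603 + 23*21 + 70*92 - 1*92*21)) = 1/(474 + (-1603 + 483 + 6440 - 1932)) = 1/(474 + 3388) = 1/3862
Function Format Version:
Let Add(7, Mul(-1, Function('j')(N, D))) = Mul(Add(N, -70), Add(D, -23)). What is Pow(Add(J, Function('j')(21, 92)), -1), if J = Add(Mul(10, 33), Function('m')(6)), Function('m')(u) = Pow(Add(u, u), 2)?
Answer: Rational(1, 3862) ≈ 0.00025893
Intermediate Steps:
Function('j')(N, D) = Add(7, Mul(-1, Add(-70, N), Add(-23, D))) (Function('j')(N, D) = Add(7, Mul(-1, Mul(Add(N, -70), Add(D, -23)))) = Add(7, Mul(-1, Mul(Add(-70, N), Add(-23, D)))) = Add(7, Mul(-1, Add(-70, N), Add(-23, D))))
Function('m')(u) = Mul(4, Pow(u, 2)) (Function('m')(u) = Pow(Mul(2, u), 2) = Mul(4, Pow(u, 2)))
J = 474 (J = Add(Mul(10, 33), Mul(4, Pow(6, 2))) = Add(330, Mul(4, 36)) = Add(330, 144) = 474)
Pow(Add(J, Function('j')(21, 92)), -1) = Pow(Add(474, Add(-1603, Mul(23, 21), Mul(70, 92), Mul(-1, 92, 21))), -1) = Pow(Add(474, Add(-1603, 483, 6440, -1932)), -1) = Pow(Add(474, 3388), -1) = Pow(3862, -1) = Rational(1, 3862)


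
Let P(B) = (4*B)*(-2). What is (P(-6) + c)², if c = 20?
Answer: 4624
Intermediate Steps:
P(B) = -8*B
(P(-6) + c)² = (-8*(-6) + 20)² = (48 + 20)² = 68² = 4624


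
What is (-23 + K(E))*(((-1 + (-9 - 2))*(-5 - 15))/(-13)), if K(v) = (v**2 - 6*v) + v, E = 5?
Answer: 5520/13 ≈ 424.62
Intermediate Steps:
K(v) = v**2 - 5*v
(-23 + K(E))*(((-1 + (-9 - 2))*(-5 - 15))/(-13)) = (-23 + 5*(-5 + 5))*(((-1 + (-9 - 2))*(-5 - 15))/(-13)) = (-23 + 5*0)*(((-1 - 11)*(-20))*(-1/13)) = (-23 + 0)*(-12*(-20)*(-1/13)) = -5520*(-1)/13 = -23*(-240/13) = 5520/13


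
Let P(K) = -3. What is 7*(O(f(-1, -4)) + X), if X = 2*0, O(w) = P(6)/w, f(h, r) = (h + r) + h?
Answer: 7/2 ≈ 3.5000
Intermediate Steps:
f(h, r) = r + 2*h
O(w) = -3/w
X = 0
7*(O(f(-1, -4)) + X) = 7*(-3/(-4 + 2*(-1)) + 0) = 7*(-3/(-4 - 2) + 0) = 7*(-3/(-6) + 0) = 7*(-3*(-⅙) + 0) = 7*(½ + 0) = 7*(½) = 7/2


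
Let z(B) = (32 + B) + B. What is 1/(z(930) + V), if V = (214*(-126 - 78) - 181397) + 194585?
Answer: -1/28576 ≈ -3.4994e-5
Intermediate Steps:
z(B) = 32 + 2*B
V = -30468 (V = (214*(-204) - 181397) + 194585 = (-43656 - 181397) + 194585 = -225053 + 194585 = -30468)
1/(z(930) + V) = 1/((32 + 2*930) - 30468) = 1/((32 + 1860) - 30468) = 1/(1892 - 30468) = 1/(-28576) = -1/28576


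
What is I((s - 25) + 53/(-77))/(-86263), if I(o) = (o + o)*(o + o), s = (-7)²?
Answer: -12888100/511453327 ≈ -0.025199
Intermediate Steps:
s = 49
I(o) = 4*o² (I(o) = (2*o)*(2*o) = 4*o²)
I((s - 25) + 53/(-77))/(-86263) = (4*((49 - 25) + 53/(-77))²)/(-86263) = (4*(24 + 53*(-1/77))²)*(-1/86263) = (4*(24 - 53/77)²)*(-1/86263) = (4*(1795/77)²)*(-1/86263) = (4*(3222025/5929))*(-1/86263) = (12888100/5929)*(-1/86263) = -12888100/511453327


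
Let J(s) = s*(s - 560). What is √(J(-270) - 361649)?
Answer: I*√137549 ≈ 370.88*I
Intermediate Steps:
J(s) = s*(-560 + s)
√(J(-270) - 361649) = √(-270*(-560 - 270) - 361649) = √(-270*(-830) - 361649) = √(224100 - 361649) = √(-137549) = I*√137549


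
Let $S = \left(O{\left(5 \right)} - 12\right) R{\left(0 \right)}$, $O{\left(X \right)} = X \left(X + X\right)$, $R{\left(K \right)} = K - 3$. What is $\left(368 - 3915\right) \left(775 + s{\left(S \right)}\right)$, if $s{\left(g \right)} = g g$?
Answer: $-48845737$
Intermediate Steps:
$R{\left(K \right)} = -3 + K$
$O{\left(X \right)} = 2 X^{2}$ ($O{\left(X \right)} = X 2 X = 2 X^{2}$)
$S = -114$ ($S = \left(2 \cdot 5^{2} - 12\right) \left(-3 + 0\right) = \left(2 \cdot 25 - 12\right) \left(-3\right) = \left(50 - 12\right) \left(-3\right) = 38 \left(-3\right) = -114$)
$s{\left(g \right)} = g^{2}$
$\left(368 - 3915\right) \left(775 + s{\left(S \right)}\right) = \left(368 - 3915\right) \left(775 + \left(-114\right)^{2}\right) = - 3547 \left(775 + 12996\right) = \left(-3547\right) 13771 = -48845737$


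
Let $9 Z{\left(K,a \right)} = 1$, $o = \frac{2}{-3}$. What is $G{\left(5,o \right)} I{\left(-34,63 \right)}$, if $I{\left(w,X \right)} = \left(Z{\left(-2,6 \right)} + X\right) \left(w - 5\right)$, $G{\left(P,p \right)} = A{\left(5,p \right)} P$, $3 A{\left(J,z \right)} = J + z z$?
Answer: $- \frac{1809080}{81} \approx -22334.0$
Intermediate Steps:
$o = - \frac{2}{3}$ ($o = 2 \left(- \frac{1}{3}\right) = - \frac{2}{3} \approx -0.66667$)
$Z{\left(K,a \right)} = \frac{1}{9}$ ($Z{\left(K,a \right)} = \frac{1}{9} \cdot 1 = \frac{1}{9}$)
$A{\left(J,z \right)} = \frac{J}{3} + \frac{z^{2}}{3}$ ($A{\left(J,z \right)} = \frac{J + z z}{3} = \frac{J + z^{2}}{3} = \frac{J}{3} + \frac{z^{2}}{3}$)
$G{\left(P,p \right)} = P \left(\frac{5}{3} + \frac{p^{2}}{3}\right)$ ($G{\left(P,p \right)} = \left(\frac{1}{3} \cdot 5 + \frac{p^{2}}{3}\right) P = \left(\frac{5}{3} + \frac{p^{2}}{3}\right) P = P \left(\frac{5}{3} + \frac{p^{2}}{3}\right)$)
$I{\left(w,X \right)} = \left(-5 + w\right) \left(\frac{1}{9} + X\right)$ ($I{\left(w,X \right)} = \left(\frac{1}{9} + X\right) \left(w - 5\right) = \left(\frac{1}{9} + X\right) \left(-5 + w\right) = \left(-5 + w\right) \left(\frac{1}{9} + X\right)$)
$G{\left(5,o \right)} I{\left(-34,63 \right)} = \frac{1}{3} \cdot 5 \left(5 + \left(- \frac{2}{3}\right)^{2}\right) \left(- \frac{5}{9} - 315 + \frac{1}{9} \left(-34\right) + 63 \left(-34\right)\right) = \frac{1}{3} \cdot 5 \left(5 + \frac{4}{9}\right) \left(- \frac{5}{9} - 315 - \frac{34}{9} - 2142\right) = \frac{1}{3} \cdot 5 \cdot \frac{49}{9} \left(- \frac{7384}{3}\right) = \frac{245}{27} \left(- \frac{7384}{3}\right) = - \frac{1809080}{81}$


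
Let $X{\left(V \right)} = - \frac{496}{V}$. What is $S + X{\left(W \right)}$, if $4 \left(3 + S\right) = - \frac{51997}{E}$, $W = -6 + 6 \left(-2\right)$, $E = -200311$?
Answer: $\frac{177542897}{7211196} \approx 24.62$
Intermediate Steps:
$W = -18$ ($W = -6 - 12 = -18$)
$S = - \frac{2351735}{801244}$ ($S = -3 + \frac{\left(-51997\right) \frac{1}{-200311}}{4} = -3 + \frac{\left(-51997\right) \left(- \frac{1}{200311}\right)}{4} = -3 + \frac{1}{4} \cdot \frac{51997}{200311} = -3 + \frac{51997}{801244} = - \frac{2351735}{801244} \approx -2.9351$)
$S + X{\left(W \right)} = - \frac{2351735}{801244} - \frac{496}{-18} = - \frac{2351735}{801244} - - \frac{248}{9} = - \frac{2351735}{801244} + \frac{248}{9} = \frac{177542897}{7211196}$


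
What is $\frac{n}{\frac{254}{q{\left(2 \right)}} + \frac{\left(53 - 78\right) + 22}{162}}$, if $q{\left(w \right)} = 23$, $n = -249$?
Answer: $- \frac{309258}{13693} \approx -22.585$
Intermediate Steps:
$\frac{n}{\frac{254}{q{\left(2 \right)}} + \frac{\left(53 - 78\right) + 22}{162}} = - \frac{249}{\frac{254}{23} + \frac{\left(53 - 78\right) + 22}{162}} = - \frac{249}{254 \cdot \frac{1}{23} + \left(-25 + 22\right) \frac{1}{162}} = - \frac{249}{\frac{254}{23} - \frac{1}{54}} = - \frac{249}{\frac{13693}{1242}} = \left(-249\right) \frac{1242}{13693} = - \frac{309258}{13693}$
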